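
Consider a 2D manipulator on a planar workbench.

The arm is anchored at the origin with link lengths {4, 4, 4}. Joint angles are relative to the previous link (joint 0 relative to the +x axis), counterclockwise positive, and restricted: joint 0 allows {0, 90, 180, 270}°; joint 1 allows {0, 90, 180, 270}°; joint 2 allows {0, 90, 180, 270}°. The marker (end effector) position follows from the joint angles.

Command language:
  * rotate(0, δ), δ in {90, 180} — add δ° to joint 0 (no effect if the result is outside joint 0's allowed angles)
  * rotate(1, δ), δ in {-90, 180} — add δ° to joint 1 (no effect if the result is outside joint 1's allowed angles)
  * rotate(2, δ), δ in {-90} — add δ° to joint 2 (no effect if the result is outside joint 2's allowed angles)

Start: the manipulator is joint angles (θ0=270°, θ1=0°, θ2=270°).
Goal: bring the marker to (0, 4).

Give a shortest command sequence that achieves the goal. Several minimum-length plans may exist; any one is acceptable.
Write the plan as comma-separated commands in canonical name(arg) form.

start: joint angles (θ0=270°, θ1=0°, θ2=270°)
[1] after rotate(0, 90): joint angles (θ0=0°, θ1=0°, θ2=270°)
[2] after rotate(1, 180): joint angles (θ0=0°, θ1=180°, θ2=270°)
minimal: 2 command(s), checked below 2.

rotate(0, 90), rotate(1, 180)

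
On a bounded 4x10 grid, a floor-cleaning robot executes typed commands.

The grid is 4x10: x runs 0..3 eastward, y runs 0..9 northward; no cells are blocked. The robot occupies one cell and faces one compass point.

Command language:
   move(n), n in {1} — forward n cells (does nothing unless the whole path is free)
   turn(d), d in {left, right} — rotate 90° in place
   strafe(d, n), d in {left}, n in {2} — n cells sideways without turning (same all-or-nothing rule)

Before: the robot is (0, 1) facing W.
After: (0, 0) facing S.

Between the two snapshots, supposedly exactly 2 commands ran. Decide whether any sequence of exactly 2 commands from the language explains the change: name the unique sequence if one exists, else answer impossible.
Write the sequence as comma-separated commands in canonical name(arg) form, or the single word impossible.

turn(left), move(1)

key: running move(1) before turn(left) would end elsewhere — order is forced
t0: (0, 1) facing W
t=1 turn(left) ⇒ (0, 1) facing S
t=2 move(1) ⇒ (0, 0) facing S
no rival 2-sequence matches.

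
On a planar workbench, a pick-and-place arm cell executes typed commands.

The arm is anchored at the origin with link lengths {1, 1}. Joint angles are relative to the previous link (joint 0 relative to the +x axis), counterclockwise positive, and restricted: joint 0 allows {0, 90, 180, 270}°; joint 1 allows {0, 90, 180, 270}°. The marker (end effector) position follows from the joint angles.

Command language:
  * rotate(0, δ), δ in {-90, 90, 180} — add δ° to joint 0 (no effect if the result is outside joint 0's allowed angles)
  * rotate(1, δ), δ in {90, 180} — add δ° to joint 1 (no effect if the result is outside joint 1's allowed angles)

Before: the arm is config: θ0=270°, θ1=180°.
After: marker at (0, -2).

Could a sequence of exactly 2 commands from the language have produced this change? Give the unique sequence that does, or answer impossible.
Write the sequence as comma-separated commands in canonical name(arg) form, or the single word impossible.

from: config: θ0=270°, θ1=180°
[1] after rotate(1, 90): config: θ0=270°, θ1=270°
[2] after rotate(1, 90): config: θ0=270°, θ1=0°
no rival 2-sequence matches.

rotate(1, 90), rotate(1, 90)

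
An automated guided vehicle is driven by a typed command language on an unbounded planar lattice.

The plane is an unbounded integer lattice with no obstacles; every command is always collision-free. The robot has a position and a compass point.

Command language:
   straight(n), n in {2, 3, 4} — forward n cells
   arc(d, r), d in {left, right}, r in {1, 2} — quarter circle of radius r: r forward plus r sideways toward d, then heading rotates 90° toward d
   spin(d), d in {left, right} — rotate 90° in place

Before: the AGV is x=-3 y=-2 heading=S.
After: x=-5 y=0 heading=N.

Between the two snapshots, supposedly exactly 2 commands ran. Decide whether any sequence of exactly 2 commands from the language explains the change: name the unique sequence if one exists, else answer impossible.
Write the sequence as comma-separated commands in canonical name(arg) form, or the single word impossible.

key: running arc(right, 2) before spin(right) would end elsewhere — order is forced
t0: x=-3 y=-2 heading=S
t=1 spin(right) ⇒ x=-3 y=-2 heading=W
t=2 arc(right, 2) ⇒ x=-5 y=0 heading=N
all 81 alternatives checked — unique.

spin(right), arc(right, 2)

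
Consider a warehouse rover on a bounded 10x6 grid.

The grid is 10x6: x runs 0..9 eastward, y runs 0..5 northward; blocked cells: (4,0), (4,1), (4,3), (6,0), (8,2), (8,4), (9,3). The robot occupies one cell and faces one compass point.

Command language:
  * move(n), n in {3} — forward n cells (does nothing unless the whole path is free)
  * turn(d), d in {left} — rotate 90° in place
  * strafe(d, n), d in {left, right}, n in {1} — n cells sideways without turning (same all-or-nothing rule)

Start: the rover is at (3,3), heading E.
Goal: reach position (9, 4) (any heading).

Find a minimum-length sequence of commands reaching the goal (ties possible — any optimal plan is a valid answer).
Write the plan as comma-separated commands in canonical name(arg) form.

start: at (3,3), heading E
t=1 strafe(left, 1) ⇒ at (3,4), heading E
t=2 move(3) ⇒ at (6,4), heading E
t=3 strafe(left, 1) ⇒ at (6,5), heading E
t=4 move(3) ⇒ at (9,5), heading E
t=5 strafe(right, 1) ⇒ at (9,4), heading E
shorter routes all fall short; 5 is best.

strafe(left, 1), move(3), strafe(left, 1), move(3), strafe(right, 1)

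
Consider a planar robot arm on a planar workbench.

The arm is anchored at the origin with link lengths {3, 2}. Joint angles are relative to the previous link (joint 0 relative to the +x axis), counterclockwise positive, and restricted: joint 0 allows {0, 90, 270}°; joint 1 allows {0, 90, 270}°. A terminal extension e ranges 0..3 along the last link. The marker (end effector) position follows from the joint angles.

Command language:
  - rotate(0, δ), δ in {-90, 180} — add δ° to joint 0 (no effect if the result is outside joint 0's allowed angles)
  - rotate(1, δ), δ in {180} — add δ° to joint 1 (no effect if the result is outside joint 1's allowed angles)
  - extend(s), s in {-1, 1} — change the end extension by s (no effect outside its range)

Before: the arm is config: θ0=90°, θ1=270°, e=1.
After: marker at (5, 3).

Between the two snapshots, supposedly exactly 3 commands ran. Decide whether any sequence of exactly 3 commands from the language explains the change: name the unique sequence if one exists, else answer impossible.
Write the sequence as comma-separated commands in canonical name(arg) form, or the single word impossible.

begin: config: θ0=90°, θ1=270°, e=1
step 1 (extend(1)): config: θ0=90°, θ1=270°, e=2
step 2 (extend(1)): config: θ0=90°, θ1=270°, e=3
step 3 (extend(1)): config: θ0=90°, θ1=270°, e=3
no other 3-command option fits: unique.

extend(1), extend(1), extend(1)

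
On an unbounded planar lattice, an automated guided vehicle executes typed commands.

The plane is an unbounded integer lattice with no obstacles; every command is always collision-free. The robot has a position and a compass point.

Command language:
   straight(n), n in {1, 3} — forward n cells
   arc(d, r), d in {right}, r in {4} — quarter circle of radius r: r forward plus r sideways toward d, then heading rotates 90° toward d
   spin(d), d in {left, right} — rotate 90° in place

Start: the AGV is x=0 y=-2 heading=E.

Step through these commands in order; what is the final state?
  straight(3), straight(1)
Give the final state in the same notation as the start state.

x=4 y=-2 heading=E

start: x=0 y=-2 heading=E
[1] after straight(3): x=3 y=-2 heading=E
[2] after straight(1): x=4 y=-2 heading=E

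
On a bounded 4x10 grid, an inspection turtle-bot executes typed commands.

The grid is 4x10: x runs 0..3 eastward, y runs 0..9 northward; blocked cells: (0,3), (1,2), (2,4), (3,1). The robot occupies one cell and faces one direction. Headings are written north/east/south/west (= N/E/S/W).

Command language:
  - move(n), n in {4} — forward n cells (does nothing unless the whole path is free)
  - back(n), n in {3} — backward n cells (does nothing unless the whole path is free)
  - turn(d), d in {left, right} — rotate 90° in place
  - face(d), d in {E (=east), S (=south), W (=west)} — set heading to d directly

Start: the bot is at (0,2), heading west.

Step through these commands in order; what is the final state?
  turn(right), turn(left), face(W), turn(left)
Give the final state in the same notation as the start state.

initial: at (0,2), heading west
step 1 (turn(right)): at (0,2), heading north
step 2 (turn(left)): at (0,2), heading west
step 3 (face(W)): at (0,2), heading west
step 4 (turn(left)): at (0,2), heading south

at (0,2), heading south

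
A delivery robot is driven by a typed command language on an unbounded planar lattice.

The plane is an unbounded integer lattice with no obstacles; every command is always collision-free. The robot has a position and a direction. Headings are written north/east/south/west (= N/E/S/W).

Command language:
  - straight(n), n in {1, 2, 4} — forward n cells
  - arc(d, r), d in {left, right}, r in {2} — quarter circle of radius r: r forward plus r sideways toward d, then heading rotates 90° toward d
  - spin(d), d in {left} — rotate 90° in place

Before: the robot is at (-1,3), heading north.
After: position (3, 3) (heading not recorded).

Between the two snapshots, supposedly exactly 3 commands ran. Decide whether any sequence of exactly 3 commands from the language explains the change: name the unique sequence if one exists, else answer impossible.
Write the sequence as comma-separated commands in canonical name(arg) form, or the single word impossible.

key: order matters: swapping arc(right, 2) and spin(left) lands elsewhere
initial: at (-1,3), heading north
t=1 arc(right, 2) ⇒ at (1,5), heading east
t=2 arc(right, 2) ⇒ at (3,3), heading south
t=3 spin(left) ⇒ at (3,3), heading east
no other 3-command option fits: unique.

arc(right, 2), arc(right, 2), spin(left)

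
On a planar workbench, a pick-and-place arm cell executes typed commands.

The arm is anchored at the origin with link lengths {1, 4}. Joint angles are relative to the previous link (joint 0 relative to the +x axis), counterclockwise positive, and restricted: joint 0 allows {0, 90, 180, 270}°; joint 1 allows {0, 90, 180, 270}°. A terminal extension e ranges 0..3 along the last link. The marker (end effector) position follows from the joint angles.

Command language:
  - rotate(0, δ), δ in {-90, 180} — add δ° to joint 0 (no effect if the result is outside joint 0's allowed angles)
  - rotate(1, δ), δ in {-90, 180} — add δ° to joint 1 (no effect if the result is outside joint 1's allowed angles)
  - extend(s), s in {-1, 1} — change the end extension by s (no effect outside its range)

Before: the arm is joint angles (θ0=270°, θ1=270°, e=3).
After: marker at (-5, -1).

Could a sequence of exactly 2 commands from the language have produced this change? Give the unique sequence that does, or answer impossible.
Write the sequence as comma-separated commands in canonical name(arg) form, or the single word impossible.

initial: joint angles (θ0=270°, θ1=270°, e=3)
1. extend(-1) → joint angles (θ0=270°, θ1=270°, e=2)
2. extend(-1) → joint angles (θ0=270°, θ1=270°, e=1)
no other 2-command option fits: unique.

extend(-1), extend(-1)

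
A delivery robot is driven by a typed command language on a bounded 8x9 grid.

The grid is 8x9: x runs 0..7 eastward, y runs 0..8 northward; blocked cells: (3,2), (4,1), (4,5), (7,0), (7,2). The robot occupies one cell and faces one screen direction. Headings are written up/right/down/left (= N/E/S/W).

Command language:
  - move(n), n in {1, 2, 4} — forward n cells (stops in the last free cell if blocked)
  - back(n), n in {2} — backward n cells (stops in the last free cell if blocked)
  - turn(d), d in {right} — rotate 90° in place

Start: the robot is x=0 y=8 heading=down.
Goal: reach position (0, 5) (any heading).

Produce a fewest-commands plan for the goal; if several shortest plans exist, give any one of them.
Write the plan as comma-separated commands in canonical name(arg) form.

t0: x=0 y=8 heading=down
t=1 move(2) ⇒ x=0 y=6 heading=down
t=2 move(1) ⇒ x=0 y=5 heading=down
shorter routes all fall short; 2 is best.

move(2), move(1)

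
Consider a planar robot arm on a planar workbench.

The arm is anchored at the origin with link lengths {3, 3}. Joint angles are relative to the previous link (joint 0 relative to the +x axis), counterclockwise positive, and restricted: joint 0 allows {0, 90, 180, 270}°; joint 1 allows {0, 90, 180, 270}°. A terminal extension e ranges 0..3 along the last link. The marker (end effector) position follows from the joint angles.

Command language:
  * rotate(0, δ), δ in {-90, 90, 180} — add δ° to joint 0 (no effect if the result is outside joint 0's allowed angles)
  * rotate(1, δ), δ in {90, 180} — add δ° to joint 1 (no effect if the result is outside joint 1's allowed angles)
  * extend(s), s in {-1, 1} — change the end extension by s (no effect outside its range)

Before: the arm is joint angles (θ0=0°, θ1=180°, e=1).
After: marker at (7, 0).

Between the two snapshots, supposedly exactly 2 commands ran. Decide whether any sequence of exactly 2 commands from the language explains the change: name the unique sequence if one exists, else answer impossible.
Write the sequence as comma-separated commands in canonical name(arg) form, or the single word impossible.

rotate(1, 90), rotate(1, 90)

begin: joint angles (θ0=0°, θ1=180°, e=1)
[1] after rotate(1, 90): joint angles (θ0=0°, θ1=270°, e=1)
[2] after rotate(1, 90): joint angles (θ0=0°, θ1=0°, e=1)
no rival 2-sequence matches.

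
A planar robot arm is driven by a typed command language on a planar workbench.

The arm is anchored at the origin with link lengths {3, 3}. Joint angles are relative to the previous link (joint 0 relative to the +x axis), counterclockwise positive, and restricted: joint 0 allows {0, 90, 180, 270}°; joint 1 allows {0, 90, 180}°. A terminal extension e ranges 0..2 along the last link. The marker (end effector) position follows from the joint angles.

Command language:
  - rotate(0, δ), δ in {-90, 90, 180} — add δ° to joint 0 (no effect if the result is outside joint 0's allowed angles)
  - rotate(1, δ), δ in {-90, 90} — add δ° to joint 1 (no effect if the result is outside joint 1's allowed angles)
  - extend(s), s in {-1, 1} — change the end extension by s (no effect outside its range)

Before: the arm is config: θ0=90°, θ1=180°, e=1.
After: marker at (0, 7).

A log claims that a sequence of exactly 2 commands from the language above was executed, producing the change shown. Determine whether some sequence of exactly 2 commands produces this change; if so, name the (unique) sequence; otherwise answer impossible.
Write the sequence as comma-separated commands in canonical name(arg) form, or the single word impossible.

rotate(1, -90), rotate(1, -90)

initial: config: θ0=90°, θ1=180°, e=1
t=1 rotate(1, -90) ⇒ config: θ0=90°, θ1=90°, e=1
t=2 rotate(1, -90) ⇒ config: θ0=90°, θ1=0°, e=1
no other 2-command option fits: unique.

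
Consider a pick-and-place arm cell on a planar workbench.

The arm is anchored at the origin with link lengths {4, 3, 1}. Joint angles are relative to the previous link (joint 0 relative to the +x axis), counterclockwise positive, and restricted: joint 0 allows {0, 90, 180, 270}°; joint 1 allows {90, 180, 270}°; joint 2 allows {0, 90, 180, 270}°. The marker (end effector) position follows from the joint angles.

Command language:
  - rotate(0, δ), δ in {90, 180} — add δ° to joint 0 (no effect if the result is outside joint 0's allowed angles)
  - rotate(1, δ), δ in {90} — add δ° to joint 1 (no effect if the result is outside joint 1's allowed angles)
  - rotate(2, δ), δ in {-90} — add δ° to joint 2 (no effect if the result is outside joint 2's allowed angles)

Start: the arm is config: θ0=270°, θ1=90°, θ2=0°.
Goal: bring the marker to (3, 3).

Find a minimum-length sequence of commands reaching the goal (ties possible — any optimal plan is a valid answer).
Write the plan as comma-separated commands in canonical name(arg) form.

t0: config: θ0=270°, θ1=90°, θ2=0°
step 1 (rotate(0, 90)): config: θ0=0°, θ1=90°, θ2=0°
step 2 (rotate(2, -90)): config: θ0=0°, θ1=90°, θ2=270°
step 3 (rotate(2, -90)): config: θ0=0°, θ1=90°, θ2=180°
step 4 (rotate(2, -90)): config: θ0=0°, θ1=90°, θ2=90°
nothing shorter than 4 reaches the goal.

rotate(0, 90), rotate(2, -90), rotate(2, -90), rotate(2, -90)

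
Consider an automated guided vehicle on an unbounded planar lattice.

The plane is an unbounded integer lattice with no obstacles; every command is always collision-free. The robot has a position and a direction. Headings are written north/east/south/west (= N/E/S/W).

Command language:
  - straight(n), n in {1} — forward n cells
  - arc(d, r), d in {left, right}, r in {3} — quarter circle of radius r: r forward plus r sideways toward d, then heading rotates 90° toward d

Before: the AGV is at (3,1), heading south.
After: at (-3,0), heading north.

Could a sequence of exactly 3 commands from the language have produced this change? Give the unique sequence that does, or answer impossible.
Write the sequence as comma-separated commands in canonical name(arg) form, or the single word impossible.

key: running arc(right, 3) before straight(1) would end elsewhere — order is forced
initial: at (3,1), heading south
t=1 straight(1) ⇒ at (3,0), heading south
t=2 arc(right, 3) ⇒ at (0,-3), heading west
t=3 arc(right, 3) ⇒ at (-3,0), heading north
uniquely the one of 27 3-step routes that fits.

straight(1), arc(right, 3), arc(right, 3)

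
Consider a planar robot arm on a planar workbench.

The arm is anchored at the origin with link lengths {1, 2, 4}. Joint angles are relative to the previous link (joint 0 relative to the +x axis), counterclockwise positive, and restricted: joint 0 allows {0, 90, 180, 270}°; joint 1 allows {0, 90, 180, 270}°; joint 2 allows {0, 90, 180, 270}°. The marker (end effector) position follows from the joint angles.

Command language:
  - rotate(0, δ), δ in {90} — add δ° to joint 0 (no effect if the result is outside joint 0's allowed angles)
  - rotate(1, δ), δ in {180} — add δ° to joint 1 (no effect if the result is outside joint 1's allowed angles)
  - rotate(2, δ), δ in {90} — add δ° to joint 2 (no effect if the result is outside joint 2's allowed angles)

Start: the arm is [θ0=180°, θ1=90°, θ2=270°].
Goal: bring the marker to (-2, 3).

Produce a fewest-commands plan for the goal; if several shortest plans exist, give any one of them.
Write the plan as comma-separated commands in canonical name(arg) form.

from: [θ0=180°, θ1=90°, θ2=270°]
step 1 (rotate(1, 180)): [θ0=180°, θ1=270°, θ2=270°]
step 2 (rotate(0, 90)): [θ0=270°, θ1=270°, θ2=270°]
minimal: 2 command(s), checked below 2.

rotate(1, 180), rotate(0, 90)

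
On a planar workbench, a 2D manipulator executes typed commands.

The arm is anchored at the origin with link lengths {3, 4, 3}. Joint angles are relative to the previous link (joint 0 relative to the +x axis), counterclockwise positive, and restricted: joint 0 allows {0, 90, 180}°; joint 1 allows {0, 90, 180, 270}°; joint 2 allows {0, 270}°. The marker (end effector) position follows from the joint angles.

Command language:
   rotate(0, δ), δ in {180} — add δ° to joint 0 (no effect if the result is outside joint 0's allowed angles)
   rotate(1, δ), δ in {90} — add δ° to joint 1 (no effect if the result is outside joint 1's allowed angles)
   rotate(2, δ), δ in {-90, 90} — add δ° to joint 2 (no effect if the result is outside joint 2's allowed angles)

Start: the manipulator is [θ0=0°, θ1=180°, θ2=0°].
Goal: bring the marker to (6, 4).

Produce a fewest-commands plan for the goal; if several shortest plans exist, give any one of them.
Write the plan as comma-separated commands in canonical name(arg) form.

initial: [θ0=0°, θ1=180°, θ2=0°]
t=1 rotate(1, 90) ⇒ [θ0=0°, θ1=270°, θ2=0°]
t=2 rotate(1, 90) ⇒ [θ0=0°, θ1=0°, θ2=0°]
t=3 rotate(1, 90) ⇒ [θ0=0°, θ1=90°, θ2=0°]
t=4 rotate(2, -90) ⇒ [θ0=0°, θ1=90°, θ2=270°]
nothing shorter than 4 reaches the goal.

rotate(1, 90), rotate(1, 90), rotate(1, 90), rotate(2, -90)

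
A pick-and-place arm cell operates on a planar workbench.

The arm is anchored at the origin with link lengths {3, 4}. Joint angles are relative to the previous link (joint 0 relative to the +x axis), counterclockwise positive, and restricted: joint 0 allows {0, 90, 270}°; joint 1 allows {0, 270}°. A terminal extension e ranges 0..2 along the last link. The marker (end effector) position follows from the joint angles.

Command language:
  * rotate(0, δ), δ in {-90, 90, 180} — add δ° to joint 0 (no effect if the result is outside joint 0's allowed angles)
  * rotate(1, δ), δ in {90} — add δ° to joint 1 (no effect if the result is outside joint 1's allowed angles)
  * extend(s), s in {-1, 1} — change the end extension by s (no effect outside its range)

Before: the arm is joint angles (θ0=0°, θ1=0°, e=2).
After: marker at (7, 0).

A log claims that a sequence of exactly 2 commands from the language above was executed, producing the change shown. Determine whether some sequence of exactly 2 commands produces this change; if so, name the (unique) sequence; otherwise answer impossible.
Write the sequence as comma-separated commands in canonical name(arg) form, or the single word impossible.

extend(-1), extend(-1)

t0: joint angles (θ0=0°, θ1=0°, e=2)
step 1 (extend(-1)): joint angles (θ0=0°, θ1=0°, e=1)
step 2 (extend(-1)): joint angles (θ0=0°, θ1=0°, e=0)
no rival 2-sequence matches.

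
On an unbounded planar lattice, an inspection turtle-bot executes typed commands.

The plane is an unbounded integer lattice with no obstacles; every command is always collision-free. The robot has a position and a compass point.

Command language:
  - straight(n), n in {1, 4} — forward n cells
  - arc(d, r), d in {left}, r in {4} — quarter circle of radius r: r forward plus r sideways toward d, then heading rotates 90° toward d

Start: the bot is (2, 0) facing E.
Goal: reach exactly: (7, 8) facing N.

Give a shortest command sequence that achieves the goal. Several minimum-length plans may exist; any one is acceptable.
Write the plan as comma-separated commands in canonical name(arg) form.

t0: (2, 0) facing E
[1] after straight(1): (3, 0) facing E
[2] after arc(left, 4): (7, 4) facing N
[3] after straight(4): (7, 8) facing N
nothing shorter than 3 reaches the goal.

straight(1), arc(left, 4), straight(4)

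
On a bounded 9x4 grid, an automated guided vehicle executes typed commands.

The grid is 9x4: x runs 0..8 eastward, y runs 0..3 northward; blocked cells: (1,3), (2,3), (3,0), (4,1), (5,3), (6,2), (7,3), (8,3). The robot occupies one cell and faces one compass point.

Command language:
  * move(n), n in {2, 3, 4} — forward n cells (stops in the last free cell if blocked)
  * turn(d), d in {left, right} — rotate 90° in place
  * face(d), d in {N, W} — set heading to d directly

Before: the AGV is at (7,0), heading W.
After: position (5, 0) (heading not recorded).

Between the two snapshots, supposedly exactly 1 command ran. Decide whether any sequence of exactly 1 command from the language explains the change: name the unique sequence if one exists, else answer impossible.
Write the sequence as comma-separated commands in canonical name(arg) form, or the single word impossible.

from: at (7,0), heading W
[1] after move(2): at (5,0), heading W
no rival 1-sequence matches.

move(2)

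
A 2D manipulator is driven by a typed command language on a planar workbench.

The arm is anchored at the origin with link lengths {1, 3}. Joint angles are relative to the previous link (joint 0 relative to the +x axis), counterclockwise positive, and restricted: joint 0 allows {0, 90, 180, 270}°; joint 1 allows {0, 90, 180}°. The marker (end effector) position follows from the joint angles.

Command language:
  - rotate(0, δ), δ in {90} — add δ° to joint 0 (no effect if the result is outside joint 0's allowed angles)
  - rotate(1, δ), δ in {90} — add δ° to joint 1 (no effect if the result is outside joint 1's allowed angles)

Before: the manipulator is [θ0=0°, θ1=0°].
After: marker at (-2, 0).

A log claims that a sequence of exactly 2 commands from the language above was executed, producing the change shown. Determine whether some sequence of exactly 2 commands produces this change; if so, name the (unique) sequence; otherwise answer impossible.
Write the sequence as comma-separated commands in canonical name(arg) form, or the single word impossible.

rotate(1, 90), rotate(1, 90)

begin: [θ0=0°, θ1=0°]
1. rotate(1, 90) → [θ0=0°, θ1=90°]
2. rotate(1, 90) → [θ0=0°, θ1=180°]
uniquely the one of 4 2-step routes that fits.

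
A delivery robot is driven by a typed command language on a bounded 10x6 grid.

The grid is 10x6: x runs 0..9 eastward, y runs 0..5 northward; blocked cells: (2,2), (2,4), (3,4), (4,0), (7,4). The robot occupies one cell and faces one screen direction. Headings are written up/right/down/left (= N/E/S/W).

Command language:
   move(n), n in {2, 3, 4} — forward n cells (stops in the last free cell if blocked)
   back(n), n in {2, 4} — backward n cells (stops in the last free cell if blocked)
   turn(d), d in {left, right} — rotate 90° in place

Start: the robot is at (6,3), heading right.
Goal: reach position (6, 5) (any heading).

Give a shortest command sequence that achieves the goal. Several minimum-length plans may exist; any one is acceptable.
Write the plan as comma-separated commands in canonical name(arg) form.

turn(left), move(4)

initial: at (6,3), heading right
1. turn(left) → at (6,3), heading up
2. move(4) → at (6,5), heading up
nothing shorter than 2 reaches the goal.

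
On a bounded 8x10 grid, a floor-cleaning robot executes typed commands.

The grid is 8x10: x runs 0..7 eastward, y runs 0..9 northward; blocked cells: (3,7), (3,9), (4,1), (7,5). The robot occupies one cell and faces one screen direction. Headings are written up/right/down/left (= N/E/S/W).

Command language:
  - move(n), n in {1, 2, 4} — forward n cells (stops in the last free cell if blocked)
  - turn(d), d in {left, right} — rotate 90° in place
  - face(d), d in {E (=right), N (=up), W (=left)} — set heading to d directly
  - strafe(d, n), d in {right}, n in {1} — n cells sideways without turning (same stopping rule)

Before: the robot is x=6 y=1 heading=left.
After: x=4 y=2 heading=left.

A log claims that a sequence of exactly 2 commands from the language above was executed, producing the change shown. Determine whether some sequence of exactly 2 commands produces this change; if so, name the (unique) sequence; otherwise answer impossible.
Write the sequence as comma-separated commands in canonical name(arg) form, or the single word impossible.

strafe(right, 1), move(2)

key: heading stays W — no command in the sequence turns
from: x=6 y=1 heading=left
step 1 (strafe(right, 1)): x=6 y=2 heading=left
step 2 (move(2)): x=4 y=2 heading=left
uniquely the one of 81 2-step routes that fits.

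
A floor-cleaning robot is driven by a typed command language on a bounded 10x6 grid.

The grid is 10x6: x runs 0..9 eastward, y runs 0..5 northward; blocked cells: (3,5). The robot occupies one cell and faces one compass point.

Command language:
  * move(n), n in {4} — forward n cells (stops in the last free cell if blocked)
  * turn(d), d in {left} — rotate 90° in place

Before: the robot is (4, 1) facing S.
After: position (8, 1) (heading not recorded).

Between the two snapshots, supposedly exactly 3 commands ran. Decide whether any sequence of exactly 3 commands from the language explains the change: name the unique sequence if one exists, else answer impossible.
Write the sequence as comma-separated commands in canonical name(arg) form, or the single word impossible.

start: (4, 1) facing S
step 1 (turn(left)): (4, 1) facing E
step 2 (move(4)): (8, 1) facing E
step 3 (turn(left)): (8, 1) facing N
all 8 alternatives checked — unique.

turn(left), move(4), turn(left)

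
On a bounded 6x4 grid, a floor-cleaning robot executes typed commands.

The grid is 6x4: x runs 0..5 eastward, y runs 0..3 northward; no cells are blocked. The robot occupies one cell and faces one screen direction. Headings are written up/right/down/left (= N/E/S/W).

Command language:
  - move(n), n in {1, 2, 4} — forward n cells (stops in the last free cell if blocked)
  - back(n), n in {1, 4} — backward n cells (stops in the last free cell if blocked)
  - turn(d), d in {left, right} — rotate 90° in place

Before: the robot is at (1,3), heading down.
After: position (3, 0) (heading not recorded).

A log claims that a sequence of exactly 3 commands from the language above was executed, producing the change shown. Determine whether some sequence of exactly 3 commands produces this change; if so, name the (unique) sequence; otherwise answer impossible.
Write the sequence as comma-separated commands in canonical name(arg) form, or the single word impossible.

move(4), turn(left), move(2)

key: move(4) runs into the grid edge before its full distance
initial: at (1,3), heading down
[1] after move(4): at (1,0), heading down
[2] after turn(left): at (1,0), heading right
[3] after move(2): at (3,0), heading right
no other 3-command option fits: unique.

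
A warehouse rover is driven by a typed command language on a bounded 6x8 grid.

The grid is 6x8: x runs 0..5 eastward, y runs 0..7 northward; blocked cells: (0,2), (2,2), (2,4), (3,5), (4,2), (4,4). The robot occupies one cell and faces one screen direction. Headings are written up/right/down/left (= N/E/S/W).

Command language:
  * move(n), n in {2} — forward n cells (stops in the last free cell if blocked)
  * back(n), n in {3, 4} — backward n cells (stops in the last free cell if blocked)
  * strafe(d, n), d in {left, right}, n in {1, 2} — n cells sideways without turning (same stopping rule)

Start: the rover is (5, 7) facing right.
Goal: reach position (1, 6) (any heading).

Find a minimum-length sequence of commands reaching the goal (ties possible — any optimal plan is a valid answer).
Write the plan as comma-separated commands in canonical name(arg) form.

t0: (5, 7) facing right
[1] after back(4): (1, 7) facing right
[2] after strafe(right, 1): (1, 6) facing right
no 1-step plan works, so 2 is optimal.

back(4), strafe(right, 1)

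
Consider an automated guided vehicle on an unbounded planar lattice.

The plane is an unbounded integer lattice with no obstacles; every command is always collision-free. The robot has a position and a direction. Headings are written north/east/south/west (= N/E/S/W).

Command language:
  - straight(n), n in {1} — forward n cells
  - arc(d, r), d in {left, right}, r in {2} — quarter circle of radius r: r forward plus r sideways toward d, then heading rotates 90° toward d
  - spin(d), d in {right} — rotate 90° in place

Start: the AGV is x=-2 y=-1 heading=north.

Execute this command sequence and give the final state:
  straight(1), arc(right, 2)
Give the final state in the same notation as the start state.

x=0 y=2 heading=east

start: x=-2 y=-1 heading=north
[1] after straight(1): x=-2 y=0 heading=north
[2] after arc(right, 2): x=0 y=2 heading=east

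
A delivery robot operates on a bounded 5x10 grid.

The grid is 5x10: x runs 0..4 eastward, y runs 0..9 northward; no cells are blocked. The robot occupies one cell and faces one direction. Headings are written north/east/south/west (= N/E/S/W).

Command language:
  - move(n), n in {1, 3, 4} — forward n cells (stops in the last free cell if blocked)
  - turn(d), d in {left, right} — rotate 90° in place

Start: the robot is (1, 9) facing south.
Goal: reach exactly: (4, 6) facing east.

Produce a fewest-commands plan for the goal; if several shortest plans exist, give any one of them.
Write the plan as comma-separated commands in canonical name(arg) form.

move(3), turn(left), move(3)

begin: (1, 9) facing south
1. move(3) → (1, 6) facing south
2. turn(left) → (1, 6) facing east
3. move(3) → (4, 6) facing east
nothing shorter than 3 reaches the goal.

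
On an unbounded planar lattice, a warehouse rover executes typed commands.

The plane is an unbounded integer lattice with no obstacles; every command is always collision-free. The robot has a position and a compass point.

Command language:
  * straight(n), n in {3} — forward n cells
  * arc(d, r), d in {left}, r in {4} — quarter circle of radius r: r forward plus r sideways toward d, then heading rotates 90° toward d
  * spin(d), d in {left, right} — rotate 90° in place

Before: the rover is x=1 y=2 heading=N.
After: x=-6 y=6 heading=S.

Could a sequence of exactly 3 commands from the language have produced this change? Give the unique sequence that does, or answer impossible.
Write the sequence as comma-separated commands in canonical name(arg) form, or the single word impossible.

key: cell and facing (now S) both changed — the 3 commands mix motion and turning
start: x=1 y=2 heading=N
1. arc(left, 4) → x=-3 y=6 heading=W
2. straight(3) → x=-6 y=6 heading=W
3. spin(left) → x=-6 y=6 heading=S
no rival 3-sequence matches.

arc(left, 4), straight(3), spin(left)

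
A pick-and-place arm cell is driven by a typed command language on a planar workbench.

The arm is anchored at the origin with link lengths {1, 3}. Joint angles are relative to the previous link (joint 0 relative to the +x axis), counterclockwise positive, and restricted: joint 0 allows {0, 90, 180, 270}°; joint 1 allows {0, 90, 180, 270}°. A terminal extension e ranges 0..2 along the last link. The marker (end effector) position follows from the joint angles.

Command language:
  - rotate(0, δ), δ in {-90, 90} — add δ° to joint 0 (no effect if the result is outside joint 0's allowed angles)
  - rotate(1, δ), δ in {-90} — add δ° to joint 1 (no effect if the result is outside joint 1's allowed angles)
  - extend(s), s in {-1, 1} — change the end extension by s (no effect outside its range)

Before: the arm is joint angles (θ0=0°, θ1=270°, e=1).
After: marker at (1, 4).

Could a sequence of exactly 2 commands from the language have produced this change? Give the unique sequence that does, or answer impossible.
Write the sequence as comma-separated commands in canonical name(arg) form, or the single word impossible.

begin: joint angles (θ0=0°, θ1=270°, e=1)
t=1 rotate(1, -90) ⇒ joint angles (θ0=0°, θ1=180°, e=1)
t=2 rotate(1, -90) ⇒ joint angles (θ0=0°, θ1=90°, e=1)
all 25 alternatives checked — unique.

rotate(1, -90), rotate(1, -90)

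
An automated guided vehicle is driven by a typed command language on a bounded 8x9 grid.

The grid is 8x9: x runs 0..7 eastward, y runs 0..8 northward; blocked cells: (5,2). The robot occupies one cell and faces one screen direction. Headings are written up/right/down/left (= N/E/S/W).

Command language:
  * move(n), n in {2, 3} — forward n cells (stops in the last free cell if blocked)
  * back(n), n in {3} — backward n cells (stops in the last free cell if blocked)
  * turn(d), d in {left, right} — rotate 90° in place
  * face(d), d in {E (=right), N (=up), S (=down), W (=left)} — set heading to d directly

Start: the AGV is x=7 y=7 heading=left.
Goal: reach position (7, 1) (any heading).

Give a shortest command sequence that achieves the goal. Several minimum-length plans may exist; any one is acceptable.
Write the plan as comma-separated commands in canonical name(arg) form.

turn(right), back(3), back(3)

from: x=7 y=7 heading=left
t=1 turn(right) ⇒ x=7 y=7 heading=up
t=2 back(3) ⇒ x=7 y=4 heading=up
t=3 back(3) ⇒ x=7 y=1 heading=up
minimal: 3 command(s), checked below 3.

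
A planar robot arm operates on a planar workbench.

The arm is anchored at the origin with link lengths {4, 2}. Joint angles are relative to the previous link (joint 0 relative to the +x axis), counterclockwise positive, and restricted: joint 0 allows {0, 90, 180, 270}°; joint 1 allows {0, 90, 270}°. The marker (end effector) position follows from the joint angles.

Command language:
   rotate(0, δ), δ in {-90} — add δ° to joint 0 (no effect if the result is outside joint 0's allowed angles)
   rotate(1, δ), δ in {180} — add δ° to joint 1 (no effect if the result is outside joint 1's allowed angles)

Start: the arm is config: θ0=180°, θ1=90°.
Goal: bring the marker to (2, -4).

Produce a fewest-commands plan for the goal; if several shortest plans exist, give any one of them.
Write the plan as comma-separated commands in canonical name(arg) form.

rotate(0, -90), rotate(0, -90), rotate(0, -90)

begin: config: θ0=180°, θ1=90°
t=1 rotate(0, -90) ⇒ config: θ0=90°, θ1=90°
t=2 rotate(0, -90) ⇒ config: θ0=0°, θ1=90°
t=3 rotate(0, -90) ⇒ config: θ0=270°, θ1=90°
no 2-step plan works, so 3 is optimal.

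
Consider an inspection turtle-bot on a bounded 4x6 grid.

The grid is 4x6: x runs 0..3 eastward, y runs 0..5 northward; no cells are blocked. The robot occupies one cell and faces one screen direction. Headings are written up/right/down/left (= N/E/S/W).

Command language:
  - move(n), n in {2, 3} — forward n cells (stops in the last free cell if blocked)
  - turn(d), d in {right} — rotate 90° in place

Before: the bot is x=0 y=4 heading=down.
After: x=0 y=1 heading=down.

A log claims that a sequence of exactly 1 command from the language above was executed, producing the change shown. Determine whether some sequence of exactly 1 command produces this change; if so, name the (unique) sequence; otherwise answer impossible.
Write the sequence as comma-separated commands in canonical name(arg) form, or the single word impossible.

move(3)

key: still facing S — the one step turns nothing
from: x=0 y=4 heading=down
1. move(3) → x=0 y=1 heading=down
all 3 alternatives checked — unique.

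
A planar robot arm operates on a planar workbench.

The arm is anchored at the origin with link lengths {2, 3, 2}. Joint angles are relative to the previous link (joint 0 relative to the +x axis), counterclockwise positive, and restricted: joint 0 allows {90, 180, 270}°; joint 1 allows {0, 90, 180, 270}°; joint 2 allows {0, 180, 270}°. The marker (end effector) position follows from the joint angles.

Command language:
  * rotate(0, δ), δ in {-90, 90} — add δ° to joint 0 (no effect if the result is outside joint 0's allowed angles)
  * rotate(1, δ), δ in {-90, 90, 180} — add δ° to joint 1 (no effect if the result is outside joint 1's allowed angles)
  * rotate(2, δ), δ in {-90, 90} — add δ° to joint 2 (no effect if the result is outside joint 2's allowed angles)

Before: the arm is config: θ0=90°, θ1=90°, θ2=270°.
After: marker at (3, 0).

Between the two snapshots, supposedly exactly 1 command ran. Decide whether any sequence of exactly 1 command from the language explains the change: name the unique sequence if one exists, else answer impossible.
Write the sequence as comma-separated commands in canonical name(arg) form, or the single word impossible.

begin: config: θ0=90°, θ1=90°, θ2=270°
1. rotate(1, 180) → config: θ0=90°, θ1=270°, θ2=270°
no rival 1-sequence matches.

rotate(1, 180)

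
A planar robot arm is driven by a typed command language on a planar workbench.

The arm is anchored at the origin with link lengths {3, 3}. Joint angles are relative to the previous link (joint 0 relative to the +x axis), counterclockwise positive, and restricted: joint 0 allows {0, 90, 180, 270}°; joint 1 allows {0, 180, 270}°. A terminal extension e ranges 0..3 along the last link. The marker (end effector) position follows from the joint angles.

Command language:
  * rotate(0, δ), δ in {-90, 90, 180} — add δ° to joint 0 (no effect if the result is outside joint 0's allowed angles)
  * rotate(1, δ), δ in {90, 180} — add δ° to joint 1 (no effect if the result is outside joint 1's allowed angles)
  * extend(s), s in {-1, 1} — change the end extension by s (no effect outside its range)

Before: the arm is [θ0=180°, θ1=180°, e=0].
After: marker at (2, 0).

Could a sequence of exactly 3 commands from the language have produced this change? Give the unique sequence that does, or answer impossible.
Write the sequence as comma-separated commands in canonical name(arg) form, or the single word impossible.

key: order matters: swapping extend(-1) and extend(1) lands elsewhere
begin: [θ0=180°, θ1=180°, e=0]
1. extend(-1) → [θ0=180°, θ1=180°, e=0]
2. extend(1) → [θ0=180°, θ1=180°, e=1]
3. extend(1) → [θ0=180°, θ1=180°, e=2]
no rival 3-sequence matches.

extend(-1), extend(1), extend(1)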